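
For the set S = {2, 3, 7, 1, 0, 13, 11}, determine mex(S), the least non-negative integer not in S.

4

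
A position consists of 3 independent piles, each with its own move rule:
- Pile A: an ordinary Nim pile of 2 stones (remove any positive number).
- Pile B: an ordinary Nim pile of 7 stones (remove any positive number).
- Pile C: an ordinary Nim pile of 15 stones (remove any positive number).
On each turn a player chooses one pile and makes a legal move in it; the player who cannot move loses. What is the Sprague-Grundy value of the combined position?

10

Pile A is a plain Nim pile of size 2, so its Grundy value is 2.
Pile B is a plain Nim pile of size 7, so its Grundy value is 7.
Pile C is a plain Nim pile of size 15, so its Grundy value is 15.
By the Sprague-Grundy theorem, the Grundy value of a sum of independent games is the XOR of the component values.
Combined value = 2 XOR 7 XOR 15 = 10.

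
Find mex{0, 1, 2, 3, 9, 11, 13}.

4

The values 0, 1, 2, 3 are all present; 4 is the first non-negative integer missing from the set.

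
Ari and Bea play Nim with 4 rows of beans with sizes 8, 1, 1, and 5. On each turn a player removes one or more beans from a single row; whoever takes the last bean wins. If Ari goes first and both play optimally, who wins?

Ari wins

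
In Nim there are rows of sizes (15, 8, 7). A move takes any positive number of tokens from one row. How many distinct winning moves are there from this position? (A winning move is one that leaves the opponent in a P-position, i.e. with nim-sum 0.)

0

In binary:
  1111  (15)
  1000  (8)
  0111  (7)
  ----
  0000  (0)
The nim-sum is already 0, so every move leaves a nonzero nim-sum — there are no winning moves.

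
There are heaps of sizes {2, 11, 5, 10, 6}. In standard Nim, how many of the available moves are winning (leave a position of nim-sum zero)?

0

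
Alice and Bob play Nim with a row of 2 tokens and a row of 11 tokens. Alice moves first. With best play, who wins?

Alice wins

Nim-sum: 2 ⊕ 11 = 9.
The nim-sum is 9 ≠ 0, so this is an N-position: the player to move can win; Alice has a winning move.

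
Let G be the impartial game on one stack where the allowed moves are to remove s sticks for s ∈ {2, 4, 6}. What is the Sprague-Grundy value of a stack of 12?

2

Grundy values for subtraction set {2, 4, 6}:
k:     0  1  2  3  4  5  6  7  8  9 10 11 12
g(k):  0  0  1  1  2  2  3  3  0  0  1  1  2
So g(12) = 2.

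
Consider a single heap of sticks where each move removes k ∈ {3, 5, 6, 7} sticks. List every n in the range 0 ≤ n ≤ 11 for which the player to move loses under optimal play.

0, 1, 2, 10, 11

Compute g(0), g(1), … for moves {3, 5, 6, 7}:
k:     0  1  2  3  4  5  6  7  8  9 10 11
g(k):  0  0  0  1  1  1  2  2  2  3  0  0
The P-positions (g = 0) in 0..11 are 0, 1, 2, 10, 11.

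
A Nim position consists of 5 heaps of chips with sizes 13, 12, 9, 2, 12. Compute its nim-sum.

Nim-sum: 13 XOR 12 XOR 9 XOR 2 XOR 12 = 6.

6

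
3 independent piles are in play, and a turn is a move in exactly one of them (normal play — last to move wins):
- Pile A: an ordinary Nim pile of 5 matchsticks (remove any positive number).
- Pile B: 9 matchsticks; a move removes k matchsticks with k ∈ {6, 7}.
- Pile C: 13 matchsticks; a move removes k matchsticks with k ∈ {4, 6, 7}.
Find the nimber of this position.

4

Pile A is a plain Nim pile of size 5, so its Grundy value is 5.
For pile B, compute g(0), g(1), … with moves {6, 7}:
k:     0  1  2  3  4  5  6  7  8  9
g(k):  0  0  0  0  0  0  1  1  1  1
So g(9) = 1.
For pile C, compute g(0), g(1), … with moves {4, 6, 7}:
k:     0  1  2  3  4  5  6  7  8  9 10 11 12 13
g(k):  0  0  0  0  1  1  1  1  2  2  2  0  0  0
So g(13) = 0.
By the Sprague-Grundy theorem, the Grundy value of a sum of independent games is the XOR of the component values.
Combined value = 5 XOR 1 XOR 0 = 4.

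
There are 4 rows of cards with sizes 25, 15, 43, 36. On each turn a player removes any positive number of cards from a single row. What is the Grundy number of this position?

Write each in binary and XOR column by column:
  011001  (25)
  001111  (15)
  101011  (43)
  100100  (36)
  ------
  011001  (25)

25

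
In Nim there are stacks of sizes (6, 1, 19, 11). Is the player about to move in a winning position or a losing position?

Compute the nim-sum pairwise:
6 ^ 1 = 7
7 ^ 19 = 20
20 ^ 11 = 31
The nim-sum is 31 ≠ 0, so this is an N-position: the player to move can win.

Winning position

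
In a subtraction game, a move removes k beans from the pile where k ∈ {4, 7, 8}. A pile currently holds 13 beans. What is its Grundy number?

Compute g(0), g(1), … for moves {4, 7, 8}:
k:     0  1  2  3  4  5  6  7  8  9 10 11 12 13
g(k):  0  0  0  0  1  1  1  1  2  2  2  2  0  0
So g(13) = 0.

0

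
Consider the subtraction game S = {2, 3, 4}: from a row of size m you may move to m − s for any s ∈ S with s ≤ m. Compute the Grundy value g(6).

0

Compute g(0), g(1), … for moves {2, 3, 4}:
g(0) = mex{} = 0
g(1) = mex{} = 0
g(2) = mex{0} = 1
g(3) = mex{0} = 1
g(4) = mex{0,1} = 2
g(5) = mex{0,1} = 2
g(6) = mex{1,2} = 0
So g(6) = 0.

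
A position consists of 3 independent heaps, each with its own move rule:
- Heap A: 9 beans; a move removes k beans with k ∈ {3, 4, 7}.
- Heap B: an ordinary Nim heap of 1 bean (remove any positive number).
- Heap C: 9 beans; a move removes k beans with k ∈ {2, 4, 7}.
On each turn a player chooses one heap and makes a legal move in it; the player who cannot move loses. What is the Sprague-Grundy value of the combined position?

For heap A, compute g(0), g(1), … with moves {3, 4, 7}:
g(0) = mex{} = 0
g(1) = mex{} = 0
g(2) = mex{} = 0
g(3) = mex{0} = 1
g(4) = mex{0} = 1
g(5) = mex{0} = 1
g(6) = mex{0,1} = 2
g(7) = mex{0,1} = 2
g(8) = mex{0,1} = 2
g(9) = mex{0,1,2} = 3
So g(9) = 3.
Heap B is a plain Nim heap of size 1, so its Grundy value is 1.
Grundy values for heap C (subtraction set {2, 4, 7}):
k:     0  1  2  3  4  5  6  7  8  9
g(k):  0  0  1  1  2  2  0  3  1  0
So g(9) = 0.
The value of a disjunctive sum is the nim-sum of the parts.
Combined value = 3 ⊕ 1 ⊕ 0 = 2.

2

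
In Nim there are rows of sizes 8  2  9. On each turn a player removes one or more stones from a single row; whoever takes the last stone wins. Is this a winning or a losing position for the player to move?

Winning position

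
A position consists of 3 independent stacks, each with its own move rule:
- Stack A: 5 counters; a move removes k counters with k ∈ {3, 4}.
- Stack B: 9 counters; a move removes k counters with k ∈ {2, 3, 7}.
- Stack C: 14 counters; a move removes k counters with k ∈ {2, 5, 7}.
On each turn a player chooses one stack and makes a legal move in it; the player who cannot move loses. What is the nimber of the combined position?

3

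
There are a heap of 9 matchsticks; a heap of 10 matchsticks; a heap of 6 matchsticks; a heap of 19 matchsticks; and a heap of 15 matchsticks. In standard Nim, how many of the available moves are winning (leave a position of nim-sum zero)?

Nim-sum: 9 XOR 10 XOR 6 XOR 19 XOR 15 = 25.
The overall nim-sum is X = 25. A heap of size p has a winning move iff p XOR X < p (reduce it to p XOR X).
  9: 9 XOR 25 = 16 ≥ 9 — no move.
  10: 10 XOR 25 = 19 ≥ 10 — no move.
  6: 6 XOR 25 = 31 ≥ 6 — no move.
  19: 19 XOR 25 = 10 < 19 — winning move (to 10).
  15: 15 XOR 25 = 22 ≥ 15 — no move.
That gives 1 winning move.

1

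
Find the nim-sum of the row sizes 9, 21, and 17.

13

Nim-sum: 9 XOR 21 XOR 17 = 13.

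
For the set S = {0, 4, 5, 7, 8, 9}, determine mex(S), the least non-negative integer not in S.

1

0 is in the set but 1 is not, so the mex is 1.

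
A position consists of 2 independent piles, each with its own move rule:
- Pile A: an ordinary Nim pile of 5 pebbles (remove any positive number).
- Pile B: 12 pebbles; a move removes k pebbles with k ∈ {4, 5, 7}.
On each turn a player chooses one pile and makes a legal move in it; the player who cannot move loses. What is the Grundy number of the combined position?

5

Pile A is a plain Nim pile of size 5, so its Grundy value is 5.
Grundy values for pile B (subtraction set {4, 5, 7}):
g(0) = mex{} = 0
g(1) = mex{} = 0
g(2) = mex{} = 0
g(3) = mex{} = 0
g(4) = mex{0} = 1
g(5) = mex{0} = 1
g(6) = mex{0} = 1
g(7) = mex{0} = 1
g(8) = mex{0,1} = 2
g(9) = mex{0,1} = 2
g(10) = mex{0,1} = 2
g(11) = mex{1} = 0
g(12) = mex{1,2} = 0
So g(12) = 0.
The value of a disjunctive sum is the nim-sum of the parts.
Combined value = 5 XOR 0 = 5.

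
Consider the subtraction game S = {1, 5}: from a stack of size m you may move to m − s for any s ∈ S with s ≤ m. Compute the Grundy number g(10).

Build the Grundy sequence with g(k) = mex{g(k−s) : s ∈ {1, 5}, s ≤ k}:
g(0) = mex{} = 0
g(1) = mex{0} = 1
g(2) = mex{1} = 0
g(3) = mex{0} = 1
g(4) = mex{1} = 0
g(5) = mex{0} = 1
g(6) = mex{1} = 0
g(7) = mex{0} = 1
g(8) = mex{1} = 0
g(9) = mex{0} = 1
g(10) = mex{1} = 0
So g(10) = 0.

0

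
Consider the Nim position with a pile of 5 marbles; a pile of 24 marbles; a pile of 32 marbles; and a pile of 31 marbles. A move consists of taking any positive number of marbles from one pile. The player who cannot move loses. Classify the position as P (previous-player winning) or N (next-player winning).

Compute the nim-sum pairwise:
5 XOR 24 = 29
29 XOR 32 = 61
61 XOR 31 = 34
The nim-sum is 34 ≠ 0, so this is an N-position: the player to move can win.

N-position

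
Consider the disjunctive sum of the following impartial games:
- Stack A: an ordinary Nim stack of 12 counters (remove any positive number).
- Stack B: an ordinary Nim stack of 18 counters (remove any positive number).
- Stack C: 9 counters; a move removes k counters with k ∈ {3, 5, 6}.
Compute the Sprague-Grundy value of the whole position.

30

Stack A is a plain Nim stack of size 12, so its Grundy value is 12.
Stack B is a plain Nim stack of size 18, so its Grundy value is 18.
Grundy values for stack C (subtraction set {3, 5, 6}):
k:     0  1  2  3  4  5  6  7  8  9
g(k):  0  0  0  1  1  1  2  2  2  0
So g(9) = 0.
By the Sprague-Grundy theorem, the Grundy value of a sum of independent games is the XOR of the component values.
Combined value = 12 ⊕ 18 ⊕ 0 = 30.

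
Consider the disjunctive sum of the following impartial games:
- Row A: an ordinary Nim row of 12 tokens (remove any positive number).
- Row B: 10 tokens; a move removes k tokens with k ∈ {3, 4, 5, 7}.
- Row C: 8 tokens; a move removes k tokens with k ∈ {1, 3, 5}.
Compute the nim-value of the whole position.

12

Row A is a plain Nim row of size 12, so its Grundy value is 12.
For row B, compute g(0), g(1), … with moves {3, 4, 5, 7}:
g(0) = mex{} = 0
g(1) = mex{} = 0
g(2) = mex{} = 0
g(3) = mex{0} = 1
g(4) = mex{0} = 1
g(5) = mex{0} = 1
g(6) = mex{0,1} = 2
g(7) = mex{0,1} = 2
g(8) = mex{0,1} = 2
g(9) = mex{0,1,2} = 3
g(10) = mex{1,2} = 0
So g(10) = 0.
For row C, compute g(0), g(1), … with moves {1, 3, 5}:
k:     0  1  2  3  4  5  6  7  8
g(k):  0  1  0  1  0  1  0  1  0
So g(8) = 0.
By the Sprague-Grundy theorem, the Grundy value of a sum of independent games is the XOR of the component values.
Combined value = 12 XOR 0 XOR 0 = 12.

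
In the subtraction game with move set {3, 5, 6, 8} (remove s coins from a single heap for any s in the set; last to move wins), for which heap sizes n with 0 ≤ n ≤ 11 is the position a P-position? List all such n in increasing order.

Grundy values for subtraction set {3, 5, 6, 8}:
k:     0  1  2  3  4  5  6  7  8  9 10 11
g(k):  0  0  0  1  1  1  2  2  2  3  3  0
The P-positions (g = 0) in 0..11 are 0, 1, 2, 11.

0, 1, 2, 11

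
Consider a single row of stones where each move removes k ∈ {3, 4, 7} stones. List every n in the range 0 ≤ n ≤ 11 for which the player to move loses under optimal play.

Grundy values for subtraction set {3, 4, 7}:
k:     0  1  2  3  4  5  6  7  8  9 10 11
g(k):  0  0  0  1  1  1  2  2  2  3  0  0
The P-positions (g = 0) in 0..11 are 0, 1, 2, 10, 11.

0, 1, 2, 10, 11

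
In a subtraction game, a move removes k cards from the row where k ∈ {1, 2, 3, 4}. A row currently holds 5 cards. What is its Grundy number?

0

Build the Grundy sequence with g(k) = mex{g(k−s) : s ∈ {1, 2, 3, 4}, s ≤ k}:
k:     0  1  2  3  4  5
g(k):  0  1  2  3  4  0
So g(5) = 0.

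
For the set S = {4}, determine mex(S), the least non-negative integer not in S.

0 is not in the set, so the mex is 0.

0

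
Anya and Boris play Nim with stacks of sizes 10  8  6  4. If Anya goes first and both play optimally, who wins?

Write each in binary and XOR column by column:
  1010  (10)
  1000  (8)
  0110  (6)
  0100  (4)
  ----
  0000  (0)
The nim-sum is 0, so this is a P-position: the player to move is in a losing position under optimal play; Anya is about to move from it and so loses — Boris wins.

Boris wins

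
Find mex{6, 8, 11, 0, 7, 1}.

The values 0, 1 are all present; 2 is the first non-negative integer missing from the set.

2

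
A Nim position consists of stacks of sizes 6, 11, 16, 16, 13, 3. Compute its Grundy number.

Compute the nim-sum pairwise:
6 ⊕ 11 = 13
13 ⊕ 16 = 29
29 ⊕ 16 = 13
13 ⊕ 13 = 0
0 ⊕ 3 = 3

3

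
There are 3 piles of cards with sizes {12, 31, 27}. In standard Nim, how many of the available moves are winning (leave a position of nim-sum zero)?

3

Compute the nim-sum pairwise:
12 XOR 31 = 19
19 XOR 27 = 8
The overall nim-sum is X = 8. A pile of size p has a winning move iff p XOR X < p (reduce it to p XOR X).
  12: 12 XOR 8 = 4 < 12 — winning move (to 4).
  31: 31 XOR 8 = 23 < 31 — winning move (to 23).
  27: 27 XOR 8 = 19 < 27 — winning move (to 19).
That gives 3 winning moves.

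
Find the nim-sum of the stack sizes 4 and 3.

Nim-sum: 4 XOR 3 = 7.

7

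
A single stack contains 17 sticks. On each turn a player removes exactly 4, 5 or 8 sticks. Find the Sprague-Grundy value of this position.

1

Build the Grundy sequence with g(k) = mex{g(k−s) : s ∈ {4, 5, 8}, s ≤ k}:
k:     0  1  2  3  4  5  6  7  8  9 10 11 12 13 14 15 16 17
g(k):  0  0  0  0  1  1  1  1  2  2  2  2  0  0  0  0  1  1
So g(17) = 1.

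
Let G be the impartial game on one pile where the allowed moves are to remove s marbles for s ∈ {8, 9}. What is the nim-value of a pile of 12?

Grundy values for subtraction set {8, 9}:
k:     0  1  2  3  4  5  6  7  8  9 10 11 12
g(k):  0  0  0  0  0  0  0  0  1  1  1  1  1
So g(12) = 1.

1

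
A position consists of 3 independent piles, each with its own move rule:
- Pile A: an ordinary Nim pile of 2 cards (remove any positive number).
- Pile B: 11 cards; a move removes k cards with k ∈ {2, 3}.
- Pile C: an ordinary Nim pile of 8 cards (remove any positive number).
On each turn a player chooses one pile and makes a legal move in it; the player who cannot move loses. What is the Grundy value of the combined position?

Pile A is a plain Nim pile of size 2, so its Grundy value is 2.
For pile B, compute g(0), g(1), … with moves {2, 3}:
g(0) = mex{} = 0
g(1) = mex{} = 0
g(2) = mex{0} = 1
g(3) = mex{0} = 1
g(4) = mex{0,1} = 2
g(5) = mex{1} = 0
g(6) = mex{1,2} = 0
g(7) = mex{0,2} = 1
g(8) = mex{0} = 1
g(9) = mex{0,1} = 2
g(10) = mex{1} = 0
g(11) = mex{1,2} = 0
So g(11) = 0.
Pile C is a plain Nim pile of size 8, so its Grundy value is 8.
The value of a disjunctive sum is the nim-sum of the parts.
Combined value = 2 XOR 0 XOR 8 = 10.

10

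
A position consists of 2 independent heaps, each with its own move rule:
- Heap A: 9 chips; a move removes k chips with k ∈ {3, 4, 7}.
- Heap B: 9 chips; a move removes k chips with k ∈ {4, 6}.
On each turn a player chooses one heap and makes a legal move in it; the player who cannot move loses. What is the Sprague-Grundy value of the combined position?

1

For heap A, compute g(0), g(1), … with moves {3, 4, 7}:
g(0) = mex{} = 0
g(1) = mex{} = 0
g(2) = mex{} = 0
g(3) = mex{0} = 1
g(4) = mex{0} = 1
g(5) = mex{0} = 1
g(6) = mex{0,1} = 2
g(7) = mex{0,1} = 2
g(8) = mex{0,1} = 2
g(9) = mex{0,1,2} = 3
So g(9) = 3.
Build the Grundy sequence for heap B with g(k) = mex{g(k−s) : s ∈ {4, 6}, s ≤ k}:
k:     0  1  2  3  4  5  6  7  8  9
g(k):  0  0  0  0  1  1  1  1  2  2
So g(9) = 2.
By the Sprague-Grundy theorem, the Grundy value of a sum of independent games is the XOR of the component values.
Combined value = 3 ⊕ 2 = 1.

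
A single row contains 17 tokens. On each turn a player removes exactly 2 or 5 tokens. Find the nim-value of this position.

Compute g(0), g(1), … for moves {2, 5}:
k:     0  1  2  3  4  5  6  7  8  9 10 11 12 13 14 15 16 17
g(k):  0  0  1  1  0  2  1  0  0  1  1  0  2  1  0  0  1  1
So g(17) = 1.

1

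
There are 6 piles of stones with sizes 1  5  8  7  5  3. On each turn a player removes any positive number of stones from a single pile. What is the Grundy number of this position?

In binary:
  0001  (1)
  0101  (5)
  1000  (8)
  0111  (7)
  0101  (5)
  0011  (3)
  ----
  1101  (13)

13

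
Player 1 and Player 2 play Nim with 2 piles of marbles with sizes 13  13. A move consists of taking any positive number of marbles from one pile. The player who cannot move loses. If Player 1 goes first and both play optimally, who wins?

Player 2 wins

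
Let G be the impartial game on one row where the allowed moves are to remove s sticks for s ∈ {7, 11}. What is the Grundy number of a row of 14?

2

Compute g(0), g(1), … for moves {7, 11}:
k:     0  1  2  3  4  5  6  7  8  9 10 11 12 13 14
g(k):  0  0  0  0  0  0  0  1  1  1  1  1  1  1  2
So g(14) = 2.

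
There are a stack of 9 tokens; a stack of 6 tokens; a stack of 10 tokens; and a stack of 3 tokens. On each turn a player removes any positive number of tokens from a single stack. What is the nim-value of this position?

Write each in binary and XOR column by column:
  1001  (9)
  0110  (6)
  1010  (10)
  0011  (3)
  ----
  0110  (6)

6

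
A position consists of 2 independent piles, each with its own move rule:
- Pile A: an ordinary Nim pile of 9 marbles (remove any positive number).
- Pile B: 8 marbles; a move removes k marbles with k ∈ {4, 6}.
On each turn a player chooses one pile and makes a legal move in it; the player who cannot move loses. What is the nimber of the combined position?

11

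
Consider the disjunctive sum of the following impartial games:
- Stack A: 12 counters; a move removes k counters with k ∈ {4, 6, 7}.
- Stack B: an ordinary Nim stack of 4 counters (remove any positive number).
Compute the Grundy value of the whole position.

4

Grundy values for stack A (subtraction set {4, 6, 7}):
g(0) = mex{} = 0
g(1) = mex{} = 0
g(2) = mex{} = 0
g(3) = mex{} = 0
g(4) = mex{0} = 1
g(5) = mex{0} = 1
g(6) = mex{0} = 1
g(7) = mex{0} = 1
g(8) = mex{0,1} = 2
g(9) = mex{0,1} = 2
g(10) = mex{0,1} = 2
g(11) = mex{1} = 0
g(12) = mex{1,2} = 0
So g(12) = 0.
Stack B is a plain Nim stack of size 4, so its Grundy value is 4.
The value of a disjunctive sum is the nim-sum of the parts.
Combined value = 0 ⊕ 4 = 4.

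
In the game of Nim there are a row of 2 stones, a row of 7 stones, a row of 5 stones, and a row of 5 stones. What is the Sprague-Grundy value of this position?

5

Compute the nim-sum pairwise:
2 ⊕ 7 = 5
5 ⊕ 5 = 0
0 ⊕ 5 = 5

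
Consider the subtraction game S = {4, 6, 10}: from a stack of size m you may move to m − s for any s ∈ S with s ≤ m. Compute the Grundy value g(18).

Compute g(0), g(1), … for moves {4, 6, 10}:
k:     0  1  2  3  4  5  6  7  8  9 10 11 12 13 14 15 16 17 18
g(k):  0  0  0  0  1  1  1  1  2  2  2  2  3  3  0  0  0  0  1
So g(18) = 1.

1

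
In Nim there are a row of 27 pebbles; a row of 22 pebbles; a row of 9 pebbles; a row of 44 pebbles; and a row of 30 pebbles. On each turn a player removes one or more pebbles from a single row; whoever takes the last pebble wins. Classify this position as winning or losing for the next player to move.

Winning position

Compute the nim-sum pairwise:
27 ^ 22 = 13
13 ^ 9 = 4
4 ^ 44 = 40
40 ^ 30 = 54
The nim-sum is 54 ≠ 0, so this is an N-position: the player to move can win.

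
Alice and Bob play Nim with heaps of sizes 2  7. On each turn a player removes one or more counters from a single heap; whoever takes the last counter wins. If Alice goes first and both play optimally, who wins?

Nim-sum: 2 ⊕ 7 = 5.
The nim-sum is 5 ≠ 0, so this is an N-position: the player to move can win; Alice has a winning move.

Alice wins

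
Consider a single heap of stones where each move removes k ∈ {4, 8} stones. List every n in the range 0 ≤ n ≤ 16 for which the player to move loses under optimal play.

0, 1, 2, 3, 12, 13, 14, 15

Grundy values for subtraction set {4, 8}:
k:     0  1  2  3  4  5  6  7  8  9 10 11 12 13 14 15 16
g(k):  0  0  0  0  1  1  1  1  2  2  2  2  0  0  0  0  1
The P-positions (g = 0) in 0..16 are 0, 1, 2, 3, 12, 13, 14, 15.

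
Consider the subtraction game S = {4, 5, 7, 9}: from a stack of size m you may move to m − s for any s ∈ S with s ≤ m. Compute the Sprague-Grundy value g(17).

1

Build the Grundy sequence with g(k) = mex{g(k−s) : s ∈ {4, 5, 7, 9}, s ≤ k}:
k:     0  1  2  3  4  5  6  7  8  9 10 11 12 13 14 15 16 17
g(k):  0  0  0  0  1  1  1  1  2  2  2  2  3  0  0  0  0  1
So g(17) = 1.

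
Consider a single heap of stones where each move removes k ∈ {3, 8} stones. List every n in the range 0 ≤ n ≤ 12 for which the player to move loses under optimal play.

0, 1, 2, 6, 7, 11, 12

Build the Grundy sequence with g(k) = mex{g(k−s) : s ∈ {3, 8}, s ≤ k}:
g(0) = mex{} = 0
g(1) = mex{} = 0
g(2) = mex{} = 0
g(3) = mex{0} = 1
g(4) = mex{0} = 1
g(5) = mex{0} = 1
g(6) = mex{1} = 0
g(7) = mex{1} = 0
g(8) = mex{0,1} = 2
g(9) = mex{0} = 1
g(10) = mex{0} = 1
g(11) = mex{1,2} = 0
g(12) = mex{1} = 0
The P-positions (g = 0) in 0..12 are 0, 1, 2, 6, 7, 11, 12.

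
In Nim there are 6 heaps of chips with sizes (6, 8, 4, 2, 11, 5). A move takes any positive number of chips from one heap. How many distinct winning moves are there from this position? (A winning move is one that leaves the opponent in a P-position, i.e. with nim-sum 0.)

In binary:
  0110  (6)
  1000  (8)
  0100  (4)
  0010  (2)
  1011  (11)
  0101  (5)
  ----
  0110  (6)
The overall nim-sum is X = 6. A heap of size p has a winning move iff p XOR X < p (reduce it to p XOR X).
  6: 6 XOR 6 = 0 < 6 — winning move (to 0).
  8: 8 XOR 6 = 14 ≥ 8 — no move.
  4: 4 XOR 6 = 2 < 4 — winning move (to 2).
  2: 2 XOR 6 = 4 ≥ 2 — no move.
  11: 11 XOR 6 = 13 ≥ 11 — no move.
  5: 5 XOR 6 = 3 < 5 — winning move (to 3).
That gives 3 winning moves.

3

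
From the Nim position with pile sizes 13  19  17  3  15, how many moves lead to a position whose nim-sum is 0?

3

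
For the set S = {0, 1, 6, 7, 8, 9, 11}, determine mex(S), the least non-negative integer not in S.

2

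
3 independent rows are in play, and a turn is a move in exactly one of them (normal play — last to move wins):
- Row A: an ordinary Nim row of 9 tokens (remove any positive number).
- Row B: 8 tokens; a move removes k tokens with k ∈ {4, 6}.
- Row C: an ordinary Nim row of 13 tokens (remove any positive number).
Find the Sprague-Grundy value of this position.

6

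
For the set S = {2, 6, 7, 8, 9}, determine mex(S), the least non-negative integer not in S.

0

0 is not in the set, so the mex is 0.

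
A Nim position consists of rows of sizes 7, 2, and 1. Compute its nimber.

Compute the nim-sum pairwise:
7 ⊕ 2 = 5
5 ⊕ 1 = 4

4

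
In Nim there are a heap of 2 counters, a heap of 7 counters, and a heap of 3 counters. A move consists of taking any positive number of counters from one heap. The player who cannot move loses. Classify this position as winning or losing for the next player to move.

Winning position

In binary:
  010  (2)
  111  (7)
  011  (3)
  ---
  110  (6)
The nim-sum is 6 ≠ 0, so this is an N-position: the player to move can win.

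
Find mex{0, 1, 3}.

The values 0, 1 are all present; 2 is the first non-negative integer missing from the set.

2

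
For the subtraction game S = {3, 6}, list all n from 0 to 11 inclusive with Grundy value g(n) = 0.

Compute g(0), g(1), … for moves {3, 6}:
k:     0  1  2  3  4  5  6  7  8  9 10 11
g(k):  0  0  0  1  1  1  2  2  2  0  0  0
The P-positions (g = 0) in 0..11 are 0, 1, 2, 9, 10, 11.

0, 1, 2, 9, 10, 11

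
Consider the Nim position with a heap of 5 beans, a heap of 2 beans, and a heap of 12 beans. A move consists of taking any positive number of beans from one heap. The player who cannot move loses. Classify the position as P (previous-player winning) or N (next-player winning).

N-position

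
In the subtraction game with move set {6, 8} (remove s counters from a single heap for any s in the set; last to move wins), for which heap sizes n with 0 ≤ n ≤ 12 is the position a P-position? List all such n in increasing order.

0, 1, 2, 3, 4, 5

Compute g(0), g(1), … for moves {6, 8}:
k:     0  1  2  3  4  5  6  7  8  9 10 11 12
g(k):  0  0  0  0  0  0  1  1  1  1  1  1  2
The P-positions (g = 0) in 0..12 are 0, 1, 2, 3, 4, 5.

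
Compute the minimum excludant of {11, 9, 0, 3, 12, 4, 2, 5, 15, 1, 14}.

The values 0, 1, 2, 3, 4, 5 are all present; 6 is the first non-negative integer missing from the set.

6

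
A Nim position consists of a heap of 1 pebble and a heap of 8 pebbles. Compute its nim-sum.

Write each in binary and XOR column by column:
  0001  (1)
  1000  (8)
  ----
  1001  (9)

9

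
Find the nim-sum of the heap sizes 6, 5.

In binary:
  110  (6)
  101  (5)
  ---
  011  (3)

3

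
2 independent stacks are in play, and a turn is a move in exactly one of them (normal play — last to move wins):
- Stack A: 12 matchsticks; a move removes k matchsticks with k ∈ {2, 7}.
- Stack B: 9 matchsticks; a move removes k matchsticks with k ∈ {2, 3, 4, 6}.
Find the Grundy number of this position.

1

Build the Grundy sequence for stack A with g(k) = mex{g(k−s) : s ∈ {2, 7}, s ≤ k}:
k:     0  1  2  3  4  5  6  7  8  9 10 11 12
g(k):  0  0  1  1  0  0  1  1  2  0  0  1  1
So g(12) = 1.
For stack B, compute g(0), g(1), … with moves {2, 3, 4, 6}:
g(0) = mex{} = 0
g(1) = mex{} = 0
g(2) = mex{0} = 1
g(3) = mex{0} = 1
g(4) = mex{0,1} = 2
g(5) = mex{0,1} = 2
g(6) = mex{0,1,2} = 3
g(7) = mex{0,1,2} = 3
g(8) = mex{1,2,3} = 0
g(9) = mex{1,2,3} = 0
So g(9) = 0.
By the Sprague-Grundy theorem, the Grundy value of a sum of independent games is the XOR of the component values.
Combined value = 1 XOR 0 = 1.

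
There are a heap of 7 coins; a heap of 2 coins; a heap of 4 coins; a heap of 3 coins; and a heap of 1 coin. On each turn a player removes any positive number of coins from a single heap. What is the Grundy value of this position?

3

Bitwise XOR of the heap sizes:
  111  (7)
  010  (2)
  100  (4)
  011  (3)
  001  (1)
  ---
  011  (3)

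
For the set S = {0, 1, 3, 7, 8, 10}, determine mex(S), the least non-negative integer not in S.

The values 0, 1 are all present; 2 is the first non-negative integer missing from the set.

2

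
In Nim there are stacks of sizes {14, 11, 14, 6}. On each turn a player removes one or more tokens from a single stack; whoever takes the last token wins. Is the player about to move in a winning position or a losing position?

Winning position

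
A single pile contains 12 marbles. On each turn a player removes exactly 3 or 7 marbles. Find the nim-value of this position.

0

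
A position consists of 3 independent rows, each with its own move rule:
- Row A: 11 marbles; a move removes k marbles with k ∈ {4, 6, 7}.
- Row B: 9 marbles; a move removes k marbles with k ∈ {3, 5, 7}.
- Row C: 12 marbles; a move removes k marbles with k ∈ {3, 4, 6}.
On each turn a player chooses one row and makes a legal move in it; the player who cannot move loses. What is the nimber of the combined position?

Grundy values for row A (subtraction set {4, 6, 7}):
k:     0  1  2  3  4  5  6  7  8  9 10 11
g(k):  0  0  0  0  1  1  1  1  2  2  2  0
So g(11) = 0.
For row B, compute g(0), g(1), … with moves {3, 5, 7}:
k:     0  1  2  3  4  5  6  7  8  9
g(k):  0  0  0  1  1  1  2  2  2  3
So g(9) = 3.
Build the Grundy sequence for row C with g(k) = mex{g(k−s) : s ∈ {3, 4, 6}, s ≤ k}:
g(0) = mex{} = 0
g(1) = mex{} = 0
g(2) = mex{} = 0
g(3) = mex{0} = 1
g(4) = mex{0} = 1
g(5) = mex{0} = 1
g(6) = mex{0,1} = 2
g(7) = mex{0,1} = 2
g(8) = mex{0,1} = 2
g(9) = mex{1,2} = 0
g(10) = mex{1,2} = 0
g(11) = mex{1,2} = 0
g(12) = mex{0,2} = 1
So g(12) = 1.
The value of a disjunctive sum is the nim-sum of the parts.
Combined value = 0 ⊕ 3 ⊕ 1 = 2.

2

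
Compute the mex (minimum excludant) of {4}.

0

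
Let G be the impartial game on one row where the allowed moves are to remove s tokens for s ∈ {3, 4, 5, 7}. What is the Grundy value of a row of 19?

Build the Grundy sequence with g(k) = mex{g(k−s) : s ∈ {3, 4, 5, 7}, s ≤ k}:
k:     0  1  2  3  4  5  6  7  8  9 10 11 12 13 14 15 16 17 18 19
g(k):  0  0  0  1  1  1  2  2  2  3  0  0  0  1  1  1  2  2  2  3
So g(19) = 3.

3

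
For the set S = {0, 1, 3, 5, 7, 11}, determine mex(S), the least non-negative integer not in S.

2

The values 0, 1 are all present; 2 is the first non-negative integer missing from the set.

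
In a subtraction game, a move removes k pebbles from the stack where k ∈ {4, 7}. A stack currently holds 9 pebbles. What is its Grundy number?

2

Grundy values for subtraction set {4, 7}:
k:     0  1  2  3  4  5  6  7  8  9
g(k):  0  0  0  0  1  1  1  1  2  2
So g(9) = 2.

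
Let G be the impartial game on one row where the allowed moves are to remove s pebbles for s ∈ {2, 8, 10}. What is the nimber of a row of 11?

Grundy values for subtraction set {2, 8, 10}:
g(0) = mex{} = 0
g(1) = mex{} = 0
g(2) = mex{0} = 1
g(3) = mex{0} = 1
g(4) = mex{1} = 0
g(5) = mex{1} = 0
g(6) = mex{0} = 1
g(7) = mex{0} = 1
g(8) = mex{0,1} = 2
g(9) = mex{0,1} = 2
g(10) = mex{0,1,2} = 3
g(11) = mex{0,1,2} = 3
So g(11) = 3.

3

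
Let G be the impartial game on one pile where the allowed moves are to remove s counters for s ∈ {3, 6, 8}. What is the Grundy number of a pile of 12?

Build the Grundy sequence with g(k) = mex{g(k−s) : s ∈ {3, 6, 8}, s ≤ k}:
g(0) = mex{} = 0
g(1) = mex{} = 0
g(2) = mex{} = 0
g(3) = mex{0} = 1
g(4) = mex{0} = 1
g(5) = mex{0} = 1
g(6) = mex{0,1} = 2
g(7) = mex{0,1} = 2
g(8) = mex{0,1} = 2
g(9) = mex{0,1,2} = 3
g(10) = mex{0,1,2} = 3
g(11) = mex{1,2} = 0
g(12) = mex{1,2,3} = 0
So g(12) = 0.

0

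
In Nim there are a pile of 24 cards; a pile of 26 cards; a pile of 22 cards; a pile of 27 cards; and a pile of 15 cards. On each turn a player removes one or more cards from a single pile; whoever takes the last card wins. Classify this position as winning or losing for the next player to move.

Losing position

Compute the nim-sum pairwise:
24 ^ 26 = 2
2 ^ 22 = 20
20 ^ 27 = 15
15 ^ 15 = 0
The nim-sum is 0, so this is a P-position: the player to move is in a losing position under optimal play.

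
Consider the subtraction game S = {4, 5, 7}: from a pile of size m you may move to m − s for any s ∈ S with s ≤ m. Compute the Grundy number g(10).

2

Compute g(0), g(1), … for moves {4, 5, 7}:
k:     0  1  2  3  4  5  6  7  8  9 10
g(k):  0  0  0  0  1  1  1  1  2  2  2
So g(10) = 2.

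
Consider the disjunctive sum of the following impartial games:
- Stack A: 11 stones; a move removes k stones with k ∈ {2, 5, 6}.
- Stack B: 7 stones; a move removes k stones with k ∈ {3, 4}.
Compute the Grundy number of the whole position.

Build the Grundy sequence for stack A with g(k) = mex{g(k−s) : s ∈ {2, 5, 6}, s ≤ k}:
k:     0  1  2  3  4  5  6  7  8  9 10 11
g(k):  0  0  1  1  0  2  1  3  0  2  1  0
So g(11) = 0.
For stack B, compute g(0), g(1), … with moves {3, 4}:
k:     0  1  2  3  4  5  6  7
g(k):  0  0  0  1  1  1  2  0
So g(7) = 0.
By the Sprague-Grundy theorem, the Grundy value of a sum of independent games is the XOR of the component values.
Combined value = 0 XOR 0 = 0.

0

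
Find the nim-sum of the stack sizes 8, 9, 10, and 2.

9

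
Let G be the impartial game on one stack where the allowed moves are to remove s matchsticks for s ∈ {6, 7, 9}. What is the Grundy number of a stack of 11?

Compute g(0), g(1), … for moves {6, 7, 9}:
k:     0  1  2  3  4  5  6  7  8  9 10 11
g(k):  0  0  0  0  0  0  1  1  1  1  1  1
So g(11) = 1.

1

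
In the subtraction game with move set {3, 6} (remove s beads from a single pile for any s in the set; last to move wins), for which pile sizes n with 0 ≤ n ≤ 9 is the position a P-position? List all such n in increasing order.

0, 1, 2, 9

Build the Grundy sequence with g(k) = mex{g(k−s) : s ∈ {3, 6}, s ≤ k}:
g(0) = mex{} = 0
g(1) = mex{} = 0
g(2) = mex{} = 0
g(3) = mex{0} = 1
g(4) = mex{0} = 1
g(5) = mex{0} = 1
g(6) = mex{0,1} = 2
g(7) = mex{0,1} = 2
g(8) = mex{0,1} = 2
g(9) = mex{1,2} = 0
The P-positions (g = 0) in 0..9 are 0, 1, 2, 9.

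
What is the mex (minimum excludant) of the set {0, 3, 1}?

2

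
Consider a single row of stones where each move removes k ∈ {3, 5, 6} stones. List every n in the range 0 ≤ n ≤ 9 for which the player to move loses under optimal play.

0, 1, 2, 9

Build the Grundy sequence with g(k) = mex{g(k−s) : s ∈ {3, 5, 6}, s ≤ k}:
g(0) = mex{} = 0
g(1) = mex{} = 0
g(2) = mex{} = 0
g(3) = mex{0} = 1
g(4) = mex{0} = 1
g(5) = mex{0} = 1
g(6) = mex{0,1} = 2
g(7) = mex{0,1} = 2
g(8) = mex{0,1} = 2
g(9) = mex{1,2} = 0
The P-positions (g = 0) in 0..9 are 0, 1, 2, 9.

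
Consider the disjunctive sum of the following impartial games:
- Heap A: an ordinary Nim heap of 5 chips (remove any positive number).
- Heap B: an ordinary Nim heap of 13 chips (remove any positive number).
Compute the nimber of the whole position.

8

Heap A is a plain Nim heap of size 5, so its Grundy value is 5.
Heap B is a plain Nim heap of size 13, so its Grundy value is 13.
By the Sprague-Grundy theorem, the Grundy value of a sum of independent games is the XOR of the component values.
Combined value = 5 ⊕ 13 = 8.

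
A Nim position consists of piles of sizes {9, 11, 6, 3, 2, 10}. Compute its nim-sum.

15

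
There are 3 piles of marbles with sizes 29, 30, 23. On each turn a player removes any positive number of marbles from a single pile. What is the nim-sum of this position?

20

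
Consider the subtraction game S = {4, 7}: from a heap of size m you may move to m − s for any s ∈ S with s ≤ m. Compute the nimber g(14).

Build the Grundy sequence with g(k) = mex{g(k−s) : s ∈ {4, 7}, s ≤ k}:
g(0) = mex{} = 0
g(1) = mex{} = 0
g(2) = mex{} = 0
g(3) = mex{} = 0
g(4) = mex{0} = 1
g(5) = mex{0} = 1
g(6) = mex{0} = 1
g(7) = mex{0} = 1
g(8) = mex{0,1} = 2
g(9) = mex{0,1} = 2
g(10) = mex{0,1} = 2
g(11) = mex{1} = 0
g(12) = mex{1,2} = 0
g(13) = mex{1,2} = 0
g(14) = mex{1,2} = 0
So g(14) = 0.

0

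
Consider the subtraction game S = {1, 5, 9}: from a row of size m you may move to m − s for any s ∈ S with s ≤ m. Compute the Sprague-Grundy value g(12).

0

Grundy values for subtraction set {1, 5, 9}:
k:     0  1  2  3  4  5  6  7  8  9 10 11 12
g(k):  0  1  0  1  0  1  0  1  0  1  0  1  0
So g(12) = 0.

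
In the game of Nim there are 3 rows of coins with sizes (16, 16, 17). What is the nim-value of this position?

17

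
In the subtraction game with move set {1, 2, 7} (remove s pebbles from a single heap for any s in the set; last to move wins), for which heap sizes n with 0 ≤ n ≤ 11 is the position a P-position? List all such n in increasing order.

Grundy values for subtraction set {1, 2, 7}:
k:     0  1  2  3  4  5  6  7  8  9 10 11
g(k):  0  1  2  0  1  2  0  1  2  0  1  2
The P-positions (g = 0) in 0..11 are 0, 3, 6, 9.

0, 3, 6, 9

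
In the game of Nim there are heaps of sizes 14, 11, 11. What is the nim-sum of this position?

Nim-sum: 14 XOR 11 XOR 11 = 14.

14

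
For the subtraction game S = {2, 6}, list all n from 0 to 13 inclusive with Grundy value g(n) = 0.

Compute g(0), g(1), … for moves {2, 6}:
k:     0  1  2  3  4  5  6  7  8  9 10 11 12 13
g(k):  0  0  1  1  0  0  1  1  0  0  1  1  0  0
The P-positions (g = 0) in 0..13 are 0, 1, 4, 5, 8, 9, 12, 13.

0, 1, 4, 5, 8, 9, 12, 13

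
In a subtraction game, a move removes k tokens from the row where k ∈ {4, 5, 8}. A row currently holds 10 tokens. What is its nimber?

2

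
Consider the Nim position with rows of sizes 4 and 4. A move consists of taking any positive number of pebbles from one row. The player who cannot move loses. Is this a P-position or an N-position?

Compute the nim-sum pairwise:
4 ⊕ 4 = 0
The nim-sum is 0, so this is a P-position: the player to move is in a losing position under optimal play.

P-position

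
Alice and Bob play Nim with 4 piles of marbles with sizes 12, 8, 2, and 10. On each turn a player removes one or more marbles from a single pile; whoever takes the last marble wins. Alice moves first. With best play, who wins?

Alice wins

Nim-sum: 12 XOR 8 XOR 2 XOR 10 = 12.
The nim-sum is 12 ≠ 0, so this is an N-position: the player to move can win; Alice has a winning move.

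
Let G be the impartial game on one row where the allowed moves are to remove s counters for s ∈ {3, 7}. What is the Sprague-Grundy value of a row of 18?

Grundy values for subtraction set {3, 7}:
k:     0  1  2  3  4  5  6  7  8  9 10 11 12 13 14 15 16 17 18
g(k):  0  0  0  1  1  1  0  2  2  1  0  0  0  1  1  1  0  2  2
So g(18) = 2.

2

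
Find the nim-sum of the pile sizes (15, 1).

Write each in binary and XOR column by column:
  1111  (15)
  0001  (1)
  ----
  1110  (14)

14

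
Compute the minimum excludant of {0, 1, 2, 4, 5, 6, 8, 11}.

3

The values 0, 1, 2 are all present; 3 is the first non-negative integer missing from the set.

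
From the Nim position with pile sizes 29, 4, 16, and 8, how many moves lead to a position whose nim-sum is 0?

1

In binary:
  11101  (29)
  00100  (4)
  10000  (16)
  01000  (8)
  -----
  00001  (1)
The overall nim-sum is X = 1. A pile of size p has a winning move iff p XOR X < p (reduce it to p XOR X).
  29: 29 XOR 1 = 28 < 29 — winning move (to 28).
  4: 4 XOR 1 = 5 ≥ 4 — no move.
  16: 16 XOR 1 = 17 ≥ 16 — no move.
  8: 8 XOR 1 = 9 ≥ 8 — no move.
That gives 1 winning move.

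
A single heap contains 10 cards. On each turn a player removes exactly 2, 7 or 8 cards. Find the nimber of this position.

0

Grundy values for subtraction set {2, 7, 8}:
k:     0  1  2  3  4  5  6  7  8  9 10
g(k):  0  0  1  1  0  0  1  1  2  2  0
So g(10) = 0.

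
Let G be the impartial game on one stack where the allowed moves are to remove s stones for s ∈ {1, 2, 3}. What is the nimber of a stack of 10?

2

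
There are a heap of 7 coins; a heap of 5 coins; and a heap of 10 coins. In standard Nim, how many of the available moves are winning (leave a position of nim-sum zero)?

1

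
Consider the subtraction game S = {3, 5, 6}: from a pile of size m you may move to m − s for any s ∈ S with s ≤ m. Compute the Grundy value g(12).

1

Compute g(0), g(1), … for moves {3, 5, 6}:
g(0) = mex{} = 0
g(1) = mex{} = 0
g(2) = mex{} = 0
g(3) = mex{0} = 1
g(4) = mex{0} = 1
g(5) = mex{0} = 1
g(6) = mex{0,1} = 2
g(7) = mex{0,1} = 2
g(8) = mex{0,1} = 2
g(9) = mex{1,2} = 0
g(10) = mex{1,2} = 0
g(11) = mex{1,2} = 0
g(12) = mex{0,2} = 1
So g(12) = 1.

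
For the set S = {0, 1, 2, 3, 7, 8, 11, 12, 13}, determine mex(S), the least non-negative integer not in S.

The values 0, 1, 2, 3 are all present; 4 is the first non-negative integer missing from the set.

4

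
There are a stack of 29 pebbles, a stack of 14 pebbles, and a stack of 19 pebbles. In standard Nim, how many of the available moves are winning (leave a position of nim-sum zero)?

0

Compute the nim-sum pairwise:
29 ⊕ 14 = 19
19 ⊕ 19 = 0
The nim-sum is already 0, so every move leaves a nonzero nim-sum — there are no winning moves.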